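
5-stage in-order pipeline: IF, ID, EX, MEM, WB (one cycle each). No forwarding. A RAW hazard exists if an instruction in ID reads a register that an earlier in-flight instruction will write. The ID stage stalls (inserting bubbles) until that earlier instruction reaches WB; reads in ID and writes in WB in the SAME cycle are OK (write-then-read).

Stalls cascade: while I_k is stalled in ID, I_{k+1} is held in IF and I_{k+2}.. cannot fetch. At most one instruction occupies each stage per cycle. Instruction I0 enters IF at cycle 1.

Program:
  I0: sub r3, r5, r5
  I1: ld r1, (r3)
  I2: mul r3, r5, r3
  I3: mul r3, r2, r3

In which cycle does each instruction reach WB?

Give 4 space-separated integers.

I0 sub r3 <- r5,r5: IF@1 ID@2 stall=0 (-) EX@3 MEM@4 WB@5
I1 ld r1 <- r3: IF@2 ID@3 stall=2 (RAW on I0.r3 (WB@5)) EX@6 MEM@7 WB@8
I2 mul r3 <- r5,r3: IF@3 ID@6 stall=0 (-) EX@7 MEM@8 WB@9
I3 mul r3 <- r2,r3: IF@6 ID@7 stall=2 (RAW on I2.r3 (WB@9)) EX@10 MEM@11 WB@12

Answer: 5 8 9 12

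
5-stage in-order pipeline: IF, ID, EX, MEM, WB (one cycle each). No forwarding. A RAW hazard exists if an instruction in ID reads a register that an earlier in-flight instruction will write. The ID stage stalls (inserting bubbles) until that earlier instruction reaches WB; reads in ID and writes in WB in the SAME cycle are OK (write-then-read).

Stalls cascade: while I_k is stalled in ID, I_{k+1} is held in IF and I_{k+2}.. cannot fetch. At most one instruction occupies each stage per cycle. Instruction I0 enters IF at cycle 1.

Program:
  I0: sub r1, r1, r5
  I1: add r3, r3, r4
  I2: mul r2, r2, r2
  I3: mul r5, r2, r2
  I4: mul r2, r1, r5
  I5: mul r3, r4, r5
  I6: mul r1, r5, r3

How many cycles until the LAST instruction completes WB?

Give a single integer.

I0 sub r1 <- r1,r5: IF@1 ID@2 stall=0 (-) EX@3 MEM@4 WB@5
I1 add r3 <- r3,r4: IF@2 ID@3 stall=0 (-) EX@4 MEM@5 WB@6
I2 mul r2 <- r2,r2: IF@3 ID@4 stall=0 (-) EX@5 MEM@6 WB@7
I3 mul r5 <- r2,r2: IF@4 ID@5 stall=2 (RAW on I2.r2 (WB@7)) EX@8 MEM@9 WB@10
I4 mul r2 <- r1,r5: IF@5 ID@8 stall=2 (RAW on I3.r5 (WB@10)) EX@11 MEM@12 WB@13
I5 mul r3 <- r4,r5: IF@8 ID@11 stall=0 (-) EX@12 MEM@13 WB@14
I6 mul r1 <- r5,r3: IF@11 ID@12 stall=2 (RAW on I5.r3 (WB@14)) EX@15 MEM@16 WB@17

Answer: 17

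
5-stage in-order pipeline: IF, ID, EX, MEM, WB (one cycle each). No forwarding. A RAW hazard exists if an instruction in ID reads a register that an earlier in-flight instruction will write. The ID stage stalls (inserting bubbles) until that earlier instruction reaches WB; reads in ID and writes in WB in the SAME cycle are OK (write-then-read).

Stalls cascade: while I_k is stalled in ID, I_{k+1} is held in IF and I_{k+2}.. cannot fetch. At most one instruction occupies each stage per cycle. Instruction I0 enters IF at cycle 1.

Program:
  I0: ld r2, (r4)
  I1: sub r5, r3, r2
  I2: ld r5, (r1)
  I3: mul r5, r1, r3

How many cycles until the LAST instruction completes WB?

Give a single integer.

Answer: 10

Derivation:
I0 ld r2 <- r4: IF@1 ID@2 stall=0 (-) EX@3 MEM@4 WB@5
I1 sub r5 <- r3,r2: IF@2 ID@3 stall=2 (RAW on I0.r2 (WB@5)) EX@6 MEM@7 WB@8
I2 ld r5 <- r1: IF@3 ID@6 stall=0 (-) EX@7 MEM@8 WB@9
I3 mul r5 <- r1,r3: IF@6 ID@7 stall=0 (-) EX@8 MEM@9 WB@10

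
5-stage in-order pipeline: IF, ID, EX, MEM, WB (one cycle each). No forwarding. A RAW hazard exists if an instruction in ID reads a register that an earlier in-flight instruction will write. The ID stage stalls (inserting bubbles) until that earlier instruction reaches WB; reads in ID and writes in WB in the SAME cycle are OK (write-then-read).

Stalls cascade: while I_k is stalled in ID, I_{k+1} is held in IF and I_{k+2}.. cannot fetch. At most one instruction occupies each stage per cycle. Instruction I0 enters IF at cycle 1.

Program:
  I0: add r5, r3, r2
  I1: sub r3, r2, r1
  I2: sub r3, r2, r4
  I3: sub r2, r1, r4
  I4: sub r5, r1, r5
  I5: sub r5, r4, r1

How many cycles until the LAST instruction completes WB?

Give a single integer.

I0 add r5 <- r3,r2: IF@1 ID@2 stall=0 (-) EX@3 MEM@4 WB@5
I1 sub r3 <- r2,r1: IF@2 ID@3 stall=0 (-) EX@4 MEM@5 WB@6
I2 sub r3 <- r2,r4: IF@3 ID@4 stall=0 (-) EX@5 MEM@6 WB@7
I3 sub r2 <- r1,r4: IF@4 ID@5 stall=0 (-) EX@6 MEM@7 WB@8
I4 sub r5 <- r1,r5: IF@5 ID@6 stall=0 (-) EX@7 MEM@8 WB@9
I5 sub r5 <- r4,r1: IF@6 ID@7 stall=0 (-) EX@8 MEM@9 WB@10

Answer: 10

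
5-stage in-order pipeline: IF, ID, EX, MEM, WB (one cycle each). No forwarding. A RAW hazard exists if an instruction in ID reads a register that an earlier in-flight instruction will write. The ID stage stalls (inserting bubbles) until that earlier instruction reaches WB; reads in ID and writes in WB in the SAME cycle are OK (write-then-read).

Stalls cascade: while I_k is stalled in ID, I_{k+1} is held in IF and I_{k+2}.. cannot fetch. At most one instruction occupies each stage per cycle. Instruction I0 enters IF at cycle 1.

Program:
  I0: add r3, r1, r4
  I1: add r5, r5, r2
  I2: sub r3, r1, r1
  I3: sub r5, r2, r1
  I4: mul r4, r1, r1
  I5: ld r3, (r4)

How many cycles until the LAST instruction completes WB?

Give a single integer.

I0 add r3 <- r1,r4: IF@1 ID@2 stall=0 (-) EX@3 MEM@4 WB@5
I1 add r5 <- r5,r2: IF@2 ID@3 stall=0 (-) EX@4 MEM@5 WB@6
I2 sub r3 <- r1,r1: IF@3 ID@4 stall=0 (-) EX@5 MEM@6 WB@7
I3 sub r5 <- r2,r1: IF@4 ID@5 stall=0 (-) EX@6 MEM@7 WB@8
I4 mul r4 <- r1,r1: IF@5 ID@6 stall=0 (-) EX@7 MEM@8 WB@9
I5 ld r3 <- r4: IF@6 ID@7 stall=2 (RAW on I4.r4 (WB@9)) EX@10 MEM@11 WB@12

Answer: 12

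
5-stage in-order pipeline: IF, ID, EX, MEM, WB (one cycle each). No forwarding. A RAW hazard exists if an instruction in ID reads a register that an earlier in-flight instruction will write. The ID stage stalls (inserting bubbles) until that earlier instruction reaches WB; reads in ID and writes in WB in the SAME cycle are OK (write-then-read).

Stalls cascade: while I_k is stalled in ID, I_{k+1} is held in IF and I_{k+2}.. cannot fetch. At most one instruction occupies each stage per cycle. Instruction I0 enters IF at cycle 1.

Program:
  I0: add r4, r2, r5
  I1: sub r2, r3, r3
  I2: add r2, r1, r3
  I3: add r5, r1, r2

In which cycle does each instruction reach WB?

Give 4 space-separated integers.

Answer: 5 6 7 10

Derivation:
I0 add r4 <- r2,r5: IF@1 ID@2 stall=0 (-) EX@3 MEM@4 WB@5
I1 sub r2 <- r3,r3: IF@2 ID@3 stall=0 (-) EX@4 MEM@5 WB@6
I2 add r2 <- r1,r3: IF@3 ID@4 stall=0 (-) EX@5 MEM@6 WB@7
I3 add r5 <- r1,r2: IF@4 ID@5 stall=2 (RAW on I2.r2 (WB@7)) EX@8 MEM@9 WB@10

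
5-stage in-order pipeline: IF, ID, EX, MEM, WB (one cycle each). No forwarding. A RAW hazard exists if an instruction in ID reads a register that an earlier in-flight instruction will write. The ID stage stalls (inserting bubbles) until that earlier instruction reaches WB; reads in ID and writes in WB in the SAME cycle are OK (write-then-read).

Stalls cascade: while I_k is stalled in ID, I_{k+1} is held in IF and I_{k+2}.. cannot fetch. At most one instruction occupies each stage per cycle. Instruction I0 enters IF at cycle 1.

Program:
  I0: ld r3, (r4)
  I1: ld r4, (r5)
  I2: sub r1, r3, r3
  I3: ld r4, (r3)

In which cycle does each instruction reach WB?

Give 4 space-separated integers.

Answer: 5 6 8 9

Derivation:
I0 ld r3 <- r4: IF@1 ID@2 stall=0 (-) EX@3 MEM@4 WB@5
I1 ld r4 <- r5: IF@2 ID@3 stall=0 (-) EX@4 MEM@5 WB@6
I2 sub r1 <- r3,r3: IF@3 ID@4 stall=1 (RAW on I0.r3 (WB@5)) EX@6 MEM@7 WB@8
I3 ld r4 <- r3: IF@4 ID@6 stall=0 (-) EX@7 MEM@8 WB@9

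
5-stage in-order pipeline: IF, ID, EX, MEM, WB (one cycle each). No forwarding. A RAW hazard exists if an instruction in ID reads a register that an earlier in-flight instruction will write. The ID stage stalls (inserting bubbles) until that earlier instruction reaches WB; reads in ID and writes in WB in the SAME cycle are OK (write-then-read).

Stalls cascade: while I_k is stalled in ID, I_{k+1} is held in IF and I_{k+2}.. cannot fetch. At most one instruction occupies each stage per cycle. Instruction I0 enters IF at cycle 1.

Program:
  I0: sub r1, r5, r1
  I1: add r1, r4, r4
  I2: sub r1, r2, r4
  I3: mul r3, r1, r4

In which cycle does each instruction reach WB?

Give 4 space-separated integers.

I0 sub r1 <- r5,r1: IF@1 ID@2 stall=0 (-) EX@3 MEM@4 WB@5
I1 add r1 <- r4,r4: IF@2 ID@3 stall=0 (-) EX@4 MEM@5 WB@6
I2 sub r1 <- r2,r4: IF@3 ID@4 stall=0 (-) EX@5 MEM@6 WB@7
I3 mul r3 <- r1,r4: IF@4 ID@5 stall=2 (RAW on I2.r1 (WB@7)) EX@8 MEM@9 WB@10

Answer: 5 6 7 10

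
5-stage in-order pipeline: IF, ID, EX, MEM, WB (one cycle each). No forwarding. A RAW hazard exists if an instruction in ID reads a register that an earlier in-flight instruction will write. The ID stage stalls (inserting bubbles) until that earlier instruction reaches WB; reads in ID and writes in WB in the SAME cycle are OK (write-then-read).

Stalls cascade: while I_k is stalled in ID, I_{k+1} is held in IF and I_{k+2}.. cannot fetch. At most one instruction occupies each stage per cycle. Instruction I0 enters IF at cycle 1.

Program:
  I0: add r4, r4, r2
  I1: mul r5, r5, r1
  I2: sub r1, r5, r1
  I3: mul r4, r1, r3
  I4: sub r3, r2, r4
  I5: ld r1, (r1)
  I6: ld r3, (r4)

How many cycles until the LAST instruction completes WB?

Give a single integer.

Answer: 17

Derivation:
I0 add r4 <- r4,r2: IF@1 ID@2 stall=0 (-) EX@3 MEM@4 WB@5
I1 mul r5 <- r5,r1: IF@2 ID@3 stall=0 (-) EX@4 MEM@5 WB@6
I2 sub r1 <- r5,r1: IF@3 ID@4 stall=2 (RAW on I1.r5 (WB@6)) EX@7 MEM@8 WB@9
I3 mul r4 <- r1,r3: IF@4 ID@7 stall=2 (RAW on I2.r1 (WB@9)) EX@10 MEM@11 WB@12
I4 sub r3 <- r2,r4: IF@7 ID@10 stall=2 (RAW on I3.r4 (WB@12)) EX@13 MEM@14 WB@15
I5 ld r1 <- r1: IF@10 ID@13 stall=0 (-) EX@14 MEM@15 WB@16
I6 ld r3 <- r4: IF@13 ID@14 stall=0 (-) EX@15 MEM@16 WB@17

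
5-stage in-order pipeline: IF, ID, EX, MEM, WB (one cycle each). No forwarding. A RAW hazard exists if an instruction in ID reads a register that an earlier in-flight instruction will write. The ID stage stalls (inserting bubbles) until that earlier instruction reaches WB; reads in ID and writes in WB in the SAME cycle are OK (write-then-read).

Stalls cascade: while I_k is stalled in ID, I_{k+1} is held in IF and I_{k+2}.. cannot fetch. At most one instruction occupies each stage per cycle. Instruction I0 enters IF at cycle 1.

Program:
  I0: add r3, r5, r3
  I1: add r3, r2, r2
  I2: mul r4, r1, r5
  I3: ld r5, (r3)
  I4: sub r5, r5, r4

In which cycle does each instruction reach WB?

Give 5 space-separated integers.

I0 add r3 <- r5,r3: IF@1 ID@2 stall=0 (-) EX@3 MEM@4 WB@5
I1 add r3 <- r2,r2: IF@2 ID@3 stall=0 (-) EX@4 MEM@5 WB@6
I2 mul r4 <- r1,r5: IF@3 ID@4 stall=0 (-) EX@5 MEM@6 WB@7
I3 ld r5 <- r3: IF@4 ID@5 stall=1 (RAW on I1.r3 (WB@6)) EX@7 MEM@8 WB@9
I4 sub r5 <- r5,r4: IF@5 ID@7 stall=2 (RAW on I3.r5 (WB@9)) EX@10 MEM@11 WB@12

Answer: 5 6 7 9 12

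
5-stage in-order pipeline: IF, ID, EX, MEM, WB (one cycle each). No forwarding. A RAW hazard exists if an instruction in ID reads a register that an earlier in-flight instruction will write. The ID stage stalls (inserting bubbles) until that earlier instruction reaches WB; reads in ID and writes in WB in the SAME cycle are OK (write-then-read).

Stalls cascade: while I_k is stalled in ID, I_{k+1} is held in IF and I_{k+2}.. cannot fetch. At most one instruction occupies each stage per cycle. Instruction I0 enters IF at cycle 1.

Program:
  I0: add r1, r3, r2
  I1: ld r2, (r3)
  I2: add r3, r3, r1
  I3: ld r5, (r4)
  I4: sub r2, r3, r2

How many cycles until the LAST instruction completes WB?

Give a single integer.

I0 add r1 <- r3,r2: IF@1 ID@2 stall=0 (-) EX@3 MEM@4 WB@5
I1 ld r2 <- r3: IF@2 ID@3 stall=0 (-) EX@4 MEM@5 WB@6
I2 add r3 <- r3,r1: IF@3 ID@4 stall=1 (RAW on I0.r1 (WB@5)) EX@6 MEM@7 WB@8
I3 ld r5 <- r4: IF@4 ID@6 stall=0 (-) EX@7 MEM@8 WB@9
I4 sub r2 <- r3,r2: IF@6 ID@7 stall=1 (RAW on I2.r3 (WB@8)) EX@9 MEM@10 WB@11

Answer: 11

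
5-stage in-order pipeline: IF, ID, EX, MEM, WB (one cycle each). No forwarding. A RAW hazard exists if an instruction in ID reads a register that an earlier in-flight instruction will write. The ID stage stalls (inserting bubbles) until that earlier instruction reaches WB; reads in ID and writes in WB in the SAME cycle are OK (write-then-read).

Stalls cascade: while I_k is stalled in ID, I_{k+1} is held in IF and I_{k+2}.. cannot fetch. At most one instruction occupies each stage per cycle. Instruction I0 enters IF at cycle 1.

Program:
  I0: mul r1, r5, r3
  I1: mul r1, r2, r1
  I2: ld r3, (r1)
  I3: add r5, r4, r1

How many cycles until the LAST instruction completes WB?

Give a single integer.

Answer: 12

Derivation:
I0 mul r1 <- r5,r3: IF@1 ID@2 stall=0 (-) EX@3 MEM@4 WB@5
I1 mul r1 <- r2,r1: IF@2 ID@3 stall=2 (RAW on I0.r1 (WB@5)) EX@6 MEM@7 WB@8
I2 ld r3 <- r1: IF@3 ID@6 stall=2 (RAW on I1.r1 (WB@8)) EX@9 MEM@10 WB@11
I3 add r5 <- r4,r1: IF@6 ID@9 stall=0 (-) EX@10 MEM@11 WB@12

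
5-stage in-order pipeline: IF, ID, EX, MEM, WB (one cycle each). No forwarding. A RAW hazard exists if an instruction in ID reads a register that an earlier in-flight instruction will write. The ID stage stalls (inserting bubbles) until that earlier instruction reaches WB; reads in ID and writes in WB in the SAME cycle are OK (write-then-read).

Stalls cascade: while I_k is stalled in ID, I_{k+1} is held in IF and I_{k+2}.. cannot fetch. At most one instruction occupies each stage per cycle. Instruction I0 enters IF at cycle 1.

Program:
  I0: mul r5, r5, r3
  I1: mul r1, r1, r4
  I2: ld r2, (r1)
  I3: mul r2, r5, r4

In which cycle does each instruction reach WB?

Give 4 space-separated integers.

I0 mul r5 <- r5,r3: IF@1 ID@2 stall=0 (-) EX@3 MEM@4 WB@5
I1 mul r1 <- r1,r4: IF@2 ID@3 stall=0 (-) EX@4 MEM@5 WB@6
I2 ld r2 <- r1: IF@3 ID@4 stall=2 (RAW on I1.r1 (WB@6)) EX@7 MEM@8 WB@9
I3 mul r2 <- r5,r4: IF@4 ID@7 stall=0 (-) EX@8 MEM@9 WB@10

Answer: 5 6 9 10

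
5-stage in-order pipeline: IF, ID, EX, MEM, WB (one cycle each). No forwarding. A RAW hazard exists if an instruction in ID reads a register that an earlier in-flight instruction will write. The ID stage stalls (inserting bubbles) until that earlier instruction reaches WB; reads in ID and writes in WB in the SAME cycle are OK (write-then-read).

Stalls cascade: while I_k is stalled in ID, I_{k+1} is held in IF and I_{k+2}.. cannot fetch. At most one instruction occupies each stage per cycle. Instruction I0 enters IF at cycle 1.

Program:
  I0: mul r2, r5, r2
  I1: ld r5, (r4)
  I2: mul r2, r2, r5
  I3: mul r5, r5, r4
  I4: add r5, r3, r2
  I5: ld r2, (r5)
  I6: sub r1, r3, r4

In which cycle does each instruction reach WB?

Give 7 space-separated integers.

Answer: 5 6 9 10 12 15 16

Derivation:
I0 mul r2 <- r5,r2: IF@1 ID@2 stall=0 (-) EX@3 MEM@4 WB@5
I1 ld r5 <- r4: IF@2 ID@3 stall=0 (-) EX@4 MEM@5 WB@6
I2 mul r2 <- r2,r5: IF@3 ID@4 stall=2 (RAW on I1.r5 (WB@6)) EX@7 MEM@8 WB@9
I3 mul r5 <- r5,r4: IF@4 ID@7 stall=0 (-) EX@8 MEM@9 WB@10
I4 add r5 <- r3,r2: IF@7 ID@8 stall=1 (RAW on I2.r2 (WB@9)) EX@10 MEM@11 WB@12
I5 ld r2 <- r5: IF@8 ID@10 stall=2 (RAW on I4.r5 (WB@12)) EX@13 MEM@14 WB@15
I6 sub r1 <- r3,r4: IF@10 ID@13 stall=0 (-) EX@14 MEM@15 WB@16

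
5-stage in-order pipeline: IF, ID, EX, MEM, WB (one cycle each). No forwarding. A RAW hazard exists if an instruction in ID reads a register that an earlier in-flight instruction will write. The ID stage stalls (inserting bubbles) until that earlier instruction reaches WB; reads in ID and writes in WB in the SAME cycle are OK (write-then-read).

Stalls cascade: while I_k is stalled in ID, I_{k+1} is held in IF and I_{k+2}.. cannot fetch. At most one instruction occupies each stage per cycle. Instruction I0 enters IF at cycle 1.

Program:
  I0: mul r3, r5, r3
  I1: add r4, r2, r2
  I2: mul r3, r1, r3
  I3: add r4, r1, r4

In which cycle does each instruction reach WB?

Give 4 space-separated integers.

I0 mul r3 <- r5,r3: IF@1 ID@2 stall=0 (-) EX@3 MEM@4 WB@5
I1 add r4 <- r2,r2: IF@2 ID@3 stall=0 (-) EX@4 MEM@5 WB@6
I2 mul r3 <- r1,r3: IF@3 ID@4 stall=1 (RAW on I0.r3 (WB@5)) EX@6 MEM@7 WB@8
I3 add r4 <- r1,r4: IF@4 ID@6 stall=0 (-) EX@7 MEM@8 WB@9

Answer: 5 6 8 9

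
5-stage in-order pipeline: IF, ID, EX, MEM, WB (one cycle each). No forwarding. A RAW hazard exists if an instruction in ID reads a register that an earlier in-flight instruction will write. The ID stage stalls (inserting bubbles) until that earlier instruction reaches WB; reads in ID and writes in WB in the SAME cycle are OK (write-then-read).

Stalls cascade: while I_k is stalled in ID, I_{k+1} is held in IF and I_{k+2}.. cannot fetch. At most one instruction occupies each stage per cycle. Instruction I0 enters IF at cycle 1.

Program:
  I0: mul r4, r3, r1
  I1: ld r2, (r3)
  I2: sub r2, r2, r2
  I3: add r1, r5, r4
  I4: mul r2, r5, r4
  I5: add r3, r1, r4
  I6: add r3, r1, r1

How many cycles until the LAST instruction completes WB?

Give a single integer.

I0 mul r4 <- r3,r1: IF@1 ID@2 stall=0 (-) EX@3 MEM@4 WB@5
I1 ld r2 <- r3: IF@2 ID@3 stall=0 (-) EX@4 MEM@5 WB@6
I2 sub r2 <- r2,r2: IF@3 ID@4 stall=2 (RAW on I1.r2 (WB@6)) EX@7 MEM@8 WB@9
I3 add r1 <- r5,r4: IF@4 ID@7 stall=0 (-) EX@8 MEM@9 WB@10
I4 mul r2 <- r5,r4: IF@7 ID@8 stall=0 (-) EX@9 MEM@10 WB@11
I5 add r3 <- r1,r4: IF@8 ID@9 stall=1 (RAW on I3.r1 (WB@10)) EX@11 MEM@12 WB@13
I6 add r3 <- r1,r1: IF@9 ID@11 stall=0 (-) EX@12 MEM@13 WB@14

Answer: 14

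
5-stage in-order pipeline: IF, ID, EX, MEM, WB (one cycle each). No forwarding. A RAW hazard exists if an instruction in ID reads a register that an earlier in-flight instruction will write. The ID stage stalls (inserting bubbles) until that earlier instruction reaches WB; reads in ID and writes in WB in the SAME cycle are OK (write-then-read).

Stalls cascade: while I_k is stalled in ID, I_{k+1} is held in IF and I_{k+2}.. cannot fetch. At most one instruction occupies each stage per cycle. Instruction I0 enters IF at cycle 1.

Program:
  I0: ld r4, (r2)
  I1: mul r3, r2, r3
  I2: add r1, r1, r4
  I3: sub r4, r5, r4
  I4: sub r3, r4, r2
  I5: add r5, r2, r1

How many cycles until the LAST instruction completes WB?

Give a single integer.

I0 ld r4 <- r2: IF@1 ID@2 stall=0 (-) EX@3 MEM@4 WB@5
I1 mul r3 <- r2,r3: IF@2 ID@3 stall=0 (-) EX@4 MEM@5 WB@6
I2 add r1 <- r1,r4: IF@3 ID@4 stall=1 (RAW on I0.r4 (WB@5)) EX@6 MEM@7 WB@8
I3 sub r4 <- r5,r4: IF@4 ID@6 stall=0 (-) EX@7 MEM@8 WB@9
I4 sub r3 <- r4,r2: IF@6 ID@7 stall=2 (RAW on I3.r4 (WB@9)) EX@10 MEM@11 WB@12
I5 add r5 <- r2,r1: IF@7 ID@10 stall=0 (-) EX@11 MEM@12 WB@13

Answer: 13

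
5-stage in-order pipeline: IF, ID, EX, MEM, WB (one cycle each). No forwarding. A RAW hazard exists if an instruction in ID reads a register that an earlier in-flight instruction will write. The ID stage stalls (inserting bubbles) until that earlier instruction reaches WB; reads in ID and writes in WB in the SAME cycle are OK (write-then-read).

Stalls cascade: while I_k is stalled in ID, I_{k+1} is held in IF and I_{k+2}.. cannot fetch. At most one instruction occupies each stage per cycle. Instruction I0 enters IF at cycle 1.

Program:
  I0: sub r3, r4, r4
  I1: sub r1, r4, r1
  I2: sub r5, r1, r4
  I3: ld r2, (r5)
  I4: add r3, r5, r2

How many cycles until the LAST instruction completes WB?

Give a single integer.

I0 sub r3 <- r4,r4: IF@1 ID@2 stall=0 (-) EX@3 MEM@4 WB@5
I1 sub r1 <- r4,r1: IF@2 ID@3 stall=0 (-) EX@4 MEM@5 WB@6
I2 sub r5 <- r1,r4: IF@3 ID@4 stall=2 (RAW on I1.r1 (WB@6)) EX@7 MEM@8 WB@9
I3 ld r2 <- r5: IF@4 ID@7 stall=2 (RAW on I2.r5 (WB@9)) EX@10 MEM@11 WB@12
I4 add r3 <- r5,r2: IF@7 ID@10 stall=2 (RAW on I3.r2 (WB@12)) EX@13 MEM@14 WB@15

Answer: 15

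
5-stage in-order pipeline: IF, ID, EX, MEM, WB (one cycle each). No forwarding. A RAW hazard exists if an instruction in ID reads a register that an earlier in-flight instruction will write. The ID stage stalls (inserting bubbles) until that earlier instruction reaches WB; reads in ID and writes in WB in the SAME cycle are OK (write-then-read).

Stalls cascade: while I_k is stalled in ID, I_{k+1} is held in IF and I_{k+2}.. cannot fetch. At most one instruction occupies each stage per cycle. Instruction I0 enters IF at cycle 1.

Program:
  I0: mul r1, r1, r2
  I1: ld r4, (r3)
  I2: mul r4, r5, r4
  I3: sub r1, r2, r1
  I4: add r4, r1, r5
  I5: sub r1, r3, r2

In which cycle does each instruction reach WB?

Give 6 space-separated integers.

Answer: 5 6 9 10 13 14

Derivation:
I0 mul r1 <- r1,r2: IF@1 ID@2 stall=0 (-) EX@3 MEM@4 WB@5
I1 ld r4 <- r3: IF@2 ID@3 stall=0 (-) EX@4 MEM@5 WB@6
I2 mul r4 <- r5,r4: IF@3 ID@4 stall=2 (RAW on I1.r4 (WB@6)) EX@7 MEM@8 WB@9
I3 sub r1 <- r2,r1: IF@4 ID@7 stall=0 (-) EX@8 MEM@9 WB@10
I4 add r4 <- r1,r5: IF@7 ID@8 stall=2 (RAW on I3.r1 (WB@10)) EX@11 MEM@12 WB@13
I5 sub r1 <- r3,r2: IF@8 ID@11 stall=0 (-) EX@12 MEM@13 WB@14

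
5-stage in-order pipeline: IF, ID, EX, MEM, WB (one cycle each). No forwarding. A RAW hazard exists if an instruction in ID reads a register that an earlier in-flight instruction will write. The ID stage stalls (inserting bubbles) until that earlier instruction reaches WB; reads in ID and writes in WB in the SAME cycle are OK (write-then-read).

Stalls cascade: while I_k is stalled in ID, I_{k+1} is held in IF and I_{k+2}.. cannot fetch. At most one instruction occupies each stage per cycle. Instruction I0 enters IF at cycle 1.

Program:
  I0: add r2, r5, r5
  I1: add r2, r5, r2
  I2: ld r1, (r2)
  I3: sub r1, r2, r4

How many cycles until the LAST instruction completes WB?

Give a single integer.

I0 add r2 <- r5,r5: IF@1 ID@2 stall=0 (-) EX@3 MEM@4 WB@5
I1 add r2 <- r5,r2: IF@2 ID@3 stall=2 (RAW on I0.r2 (WB@5)) EX@6 MEM@7 WB@8
I2 ld r1 <- r2: IF@3 ID@6 stall=2 (RAW on I1.r2 (WB@8)) EX@9 MEM@10 WB@11
I3 sub r1 <- r2,r4: IF@6 ID@9 stall=0 (-) EX@10 MEM@11 WB@12

Answer: 12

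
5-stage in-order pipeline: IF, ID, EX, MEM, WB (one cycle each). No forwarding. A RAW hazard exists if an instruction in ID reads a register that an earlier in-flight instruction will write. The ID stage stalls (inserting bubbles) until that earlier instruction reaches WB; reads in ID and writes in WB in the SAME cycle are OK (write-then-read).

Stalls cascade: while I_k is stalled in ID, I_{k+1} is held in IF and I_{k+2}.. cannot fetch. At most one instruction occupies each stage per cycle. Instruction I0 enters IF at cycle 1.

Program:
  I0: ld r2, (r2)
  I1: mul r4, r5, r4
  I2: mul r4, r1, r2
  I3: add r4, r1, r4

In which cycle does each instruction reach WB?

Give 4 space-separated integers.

I0 ld r2 <- r2: IF@1 ID@2 stall=0 (-) EX@3 MEM@4 WB@5
I1 mul r4 <- r5,r4: IF@2 ID@3 stall=0 (-) EX@4 MEM@5 WB@6
I2 mul r4 <- r1,r2: IF@3 ID@4 stall=1 (RAW on I0.r2 (WB@5)) EX@6 MEM@7 WB@8
I3 add r4 <- r1,r4: IF@4 ID@6 stall=2 (RAW on I2.r4 (WB@8)) EX@9 MEM@10 WB@11

Answer: 5 6 8 11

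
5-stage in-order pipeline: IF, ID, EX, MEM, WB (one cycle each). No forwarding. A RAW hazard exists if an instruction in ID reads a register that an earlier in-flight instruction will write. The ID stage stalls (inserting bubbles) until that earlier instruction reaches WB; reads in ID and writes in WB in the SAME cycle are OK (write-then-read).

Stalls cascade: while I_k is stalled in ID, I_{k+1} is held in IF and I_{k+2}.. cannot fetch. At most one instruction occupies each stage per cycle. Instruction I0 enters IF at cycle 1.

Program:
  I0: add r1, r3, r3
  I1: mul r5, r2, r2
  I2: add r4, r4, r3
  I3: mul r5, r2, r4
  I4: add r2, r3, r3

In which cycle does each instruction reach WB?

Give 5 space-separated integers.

Answer: 5 6 7 10 11

Derivation:
I0 add r1 <- r3,r3: IF@1 ID@2 stall=0 (-) EX@3 MEM@4 WB@5
I1 mul r5 <- r2,r2: IF@2 ID@3 stall=0 (-) EX@4 MEM@5 WB@6
I2 add r4 <- r4,r3: IF@3 ID@4 stall=0 (-) EX@5 MEM@6 WB@7
I3 mul r5 <- r2,r4: IF@4 ID@5 stall=2 (RAW on I2.r4 (WB@7)) EX@8 MEM@9 WB@10
I4 add r2 <- r3,r3: IF@5 ID@8 stall=0 (-) EX@9 MEM@10 WB@11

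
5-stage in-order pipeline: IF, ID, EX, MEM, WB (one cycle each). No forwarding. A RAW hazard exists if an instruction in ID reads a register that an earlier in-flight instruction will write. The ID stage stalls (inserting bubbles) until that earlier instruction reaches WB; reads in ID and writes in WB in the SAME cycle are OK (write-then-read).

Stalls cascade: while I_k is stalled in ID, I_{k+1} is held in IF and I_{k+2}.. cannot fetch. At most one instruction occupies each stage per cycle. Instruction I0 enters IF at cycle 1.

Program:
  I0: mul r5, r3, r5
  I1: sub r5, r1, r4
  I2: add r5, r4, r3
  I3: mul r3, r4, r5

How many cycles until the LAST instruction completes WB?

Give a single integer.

Answer: 10

Derivation:
I0 mul r5 <- r3,r5: IF@1 ID@2 stall=0 (-) EX@3 MEM@4 WB@5
I1 sub r5 <- r1,r4: IF@2 ID@3 stall=0 (-) EX@4 MEM@5 WB@6
I2 add r5 <- r4,r3: IF@3 ID@4 stall=0 (-) EX@5 MEM@6 WB@7
I3 mul r3 <- r4,r5: IF@4 ID@5 stall=2 (RAW on I2.r5 (WB@7)) EX@8 MEM@9 WB@10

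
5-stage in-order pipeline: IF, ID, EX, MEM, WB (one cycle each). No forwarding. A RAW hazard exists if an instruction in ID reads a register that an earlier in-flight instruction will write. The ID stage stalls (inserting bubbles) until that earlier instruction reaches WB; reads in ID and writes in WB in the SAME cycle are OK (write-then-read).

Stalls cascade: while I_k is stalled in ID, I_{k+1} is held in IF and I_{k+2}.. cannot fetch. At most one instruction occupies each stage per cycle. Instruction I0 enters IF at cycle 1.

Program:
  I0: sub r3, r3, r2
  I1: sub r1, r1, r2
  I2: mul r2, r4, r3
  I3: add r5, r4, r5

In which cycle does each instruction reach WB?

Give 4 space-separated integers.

I0 sub r3 <- r3,r2: IF@1 ID@2 stall=0 (-) EX@3 MEM@4 WB@5
I1 sub r1 <- r1,r2: IF@2 ID@3 stall=0 (-) EX@4 MEM@5 WB@6
I2 mul r2 <- r4,r3: IF@3 ID@4 stall=1 (RAW on I0.r3 (WB@5)) EX@6 MEM@7 WB@8
I3 add r5 <- r4,r5: IF@4 ID@6 stall=0 (-) EX@7 MEM@8 WB@9

Answer: 5 6 8 9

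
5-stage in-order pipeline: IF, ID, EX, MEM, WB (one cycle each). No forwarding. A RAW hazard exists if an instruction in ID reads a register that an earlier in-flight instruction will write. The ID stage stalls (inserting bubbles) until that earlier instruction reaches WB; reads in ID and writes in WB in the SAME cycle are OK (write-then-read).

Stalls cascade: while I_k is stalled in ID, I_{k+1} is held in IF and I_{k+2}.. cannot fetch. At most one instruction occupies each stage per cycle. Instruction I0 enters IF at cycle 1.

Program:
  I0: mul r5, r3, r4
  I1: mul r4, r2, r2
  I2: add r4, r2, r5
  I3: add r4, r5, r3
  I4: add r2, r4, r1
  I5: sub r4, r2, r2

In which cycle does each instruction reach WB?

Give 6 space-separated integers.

I0 mul r5 <- r3,r4: IF@1 ID@2 stall=0 (-) EX@3 MEM@4 WB@5
I1 mul r4 <- r2,r2: IF@2 ID@3 stall=0 (-) EX@4 MEM@5 WB@6
I2 add r4 <- r2,r5: IF@3 ID@4 stall=1 (RAW on I0.r5 (WB@5)) EX@6 MEM@7 WB@8
I3 add r4 <- r5,r3: IF@4 ID@6 stall=0 (-) EX@7 MEM@8 WB@9
I4 add r2 <- r4,r1: IF@6 ID@7 stall=2 (RAW on I3.r4 (WB@9)) EX@10 MEM@11 WB@12
I5 sub r4 <- r2,r2: IF@7 ID@10 stall=2 (RAW on I4.r2 (WB@12)) EX@13 MEM@14 WB@15

Answer: 5 6 8 9 12 15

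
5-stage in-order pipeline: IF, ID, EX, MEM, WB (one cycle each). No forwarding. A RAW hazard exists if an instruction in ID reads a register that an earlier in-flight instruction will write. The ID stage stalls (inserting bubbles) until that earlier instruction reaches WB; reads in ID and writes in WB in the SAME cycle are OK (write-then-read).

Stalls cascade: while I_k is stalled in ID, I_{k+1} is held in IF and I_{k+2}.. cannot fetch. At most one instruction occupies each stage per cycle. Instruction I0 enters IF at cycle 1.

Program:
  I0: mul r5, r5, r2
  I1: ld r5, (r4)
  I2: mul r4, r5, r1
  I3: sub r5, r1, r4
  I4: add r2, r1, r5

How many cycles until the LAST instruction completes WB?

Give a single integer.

Answer: 15

Derivation:
I0 mul r5 <- r5,r2: IF@1 ID@2 stall=0 (-) EX@3 MEM@4 WB@5
I1 ld r5 <- r4: IF@2 ID@3 stall=0 (-) EX@4 MEM@5 WB@6
I2 mul r4 <- r5,r1: IF@3 ID@4 stall=2 (RAW on I1.r5 (WB@6)) EX@7 MEM@8 WB@9
I3 sub r5 <- r1,r4: IF@4 ID@7 stall=2 (RAW on I2.r4 (WB@9)) EX@10 MEM@11 WB@12
I4 add r2 <- r1,r5: IF@7 ID@10 stall=2 (RAW on I3.r5 (WB@12)) EX@13 MEM@14 WB@15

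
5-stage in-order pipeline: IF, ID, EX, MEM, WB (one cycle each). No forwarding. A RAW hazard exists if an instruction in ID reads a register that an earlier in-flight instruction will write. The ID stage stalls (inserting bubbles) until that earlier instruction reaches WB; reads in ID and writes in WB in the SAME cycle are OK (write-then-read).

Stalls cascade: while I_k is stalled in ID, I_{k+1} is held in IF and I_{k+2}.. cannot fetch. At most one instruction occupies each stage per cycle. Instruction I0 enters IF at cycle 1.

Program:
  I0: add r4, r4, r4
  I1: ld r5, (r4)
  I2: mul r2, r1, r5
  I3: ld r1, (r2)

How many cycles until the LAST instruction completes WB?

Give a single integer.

Answer: 14

Derivation:
I0 add r4 <- r4,r4: IF@1 ID@2 stall=0 (-) EX@3 MEM@4 WB@5
I1 ld r5 <- r4: IF@2 ID@3 stall=2 (RAW on I0.r4 (WB@5)) EX@6 MEM@7 WB@8
I2 mul r2 <- r1,r5: IF@3 ID@6 stall=2 (RAW on I1.r5 (WB@8)) EX@9 MEM@10 WB@11
I3 ld r1 <- r2: IF@6 ID@9 stall=2 (RAW on I2.r2 (WB@11)) EX@12 MEM@13 WB@14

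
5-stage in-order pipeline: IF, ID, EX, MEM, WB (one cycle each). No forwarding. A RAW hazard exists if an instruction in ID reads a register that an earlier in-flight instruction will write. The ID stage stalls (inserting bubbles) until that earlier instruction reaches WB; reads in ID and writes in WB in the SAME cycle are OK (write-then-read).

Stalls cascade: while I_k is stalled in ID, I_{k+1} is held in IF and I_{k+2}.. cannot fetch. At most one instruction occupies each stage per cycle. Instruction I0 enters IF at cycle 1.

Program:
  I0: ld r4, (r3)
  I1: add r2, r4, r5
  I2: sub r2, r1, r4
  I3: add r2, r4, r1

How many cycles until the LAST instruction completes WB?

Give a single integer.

I0 ld r4 <- r3: IF@1 ID@2 stall=0 (-) EX@3 MEM@4 WB@5
I1 add r2 <- r4,r5: IF@2 ID@3 stall=2 (RAW on I0.r4 (WB@5)) EX@6 MEM@7 WB@8
I2 sub r2 <- r1,r4: IF@3 ID@6 stall=0 (-) EX@7 MEM@8 WB@9
I3 add r2 <- r4,r1: IF@6 ID@7 stall=0 (-) EX@8 MEM@9 WB@10

Answer: 10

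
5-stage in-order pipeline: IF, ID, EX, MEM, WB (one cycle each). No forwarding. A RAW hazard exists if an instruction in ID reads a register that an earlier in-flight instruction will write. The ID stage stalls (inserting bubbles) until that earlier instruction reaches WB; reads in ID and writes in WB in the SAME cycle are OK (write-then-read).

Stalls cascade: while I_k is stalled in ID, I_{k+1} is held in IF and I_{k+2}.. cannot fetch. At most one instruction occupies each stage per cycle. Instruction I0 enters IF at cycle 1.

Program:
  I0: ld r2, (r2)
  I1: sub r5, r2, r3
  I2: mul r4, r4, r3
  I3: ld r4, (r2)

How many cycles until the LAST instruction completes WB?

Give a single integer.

Answer: 10

Derivation:
I0 ld r2 <- r2: IF@1 ID@2 stall=0 (-) EX@3 MEM@4 WB@5
I1 sub r5 <- r2,r3: IF@2 ID@3 stall=2 (RAW on I0.r2 (WB@5)) EX@6 MEM@7 WB@8
I2 mul r4 <- r4,r3: IF@3 ID@6 stall=0 (-) EX@7 MEM@8 WB@9
I3 ld r4 <- r2: IF@6 ID@7 stall=0 (-) EX@8 MEM@9 WB@10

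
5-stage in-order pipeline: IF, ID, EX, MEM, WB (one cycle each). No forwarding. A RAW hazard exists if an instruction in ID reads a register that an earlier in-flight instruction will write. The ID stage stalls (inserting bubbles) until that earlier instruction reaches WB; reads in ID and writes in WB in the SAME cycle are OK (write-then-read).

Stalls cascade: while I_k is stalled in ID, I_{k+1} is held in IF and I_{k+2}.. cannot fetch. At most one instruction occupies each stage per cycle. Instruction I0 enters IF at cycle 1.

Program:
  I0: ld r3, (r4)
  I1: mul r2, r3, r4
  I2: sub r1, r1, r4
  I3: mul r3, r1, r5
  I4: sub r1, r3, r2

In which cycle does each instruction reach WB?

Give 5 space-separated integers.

Answer: 5 8 9 12 15

Derivation:
I0 ld r3 <- r4: IF@1 ID@2 stall=0 (-) EX@3 MEM@4 WB@5
I1 mul r2 <- r3,r4: IF@2 ID@3 stall=2 (RAW on I0.r3 (WB@5)) EX@6 MEM@7 WB@8
I2 sub r1 <- r1,r4: IF@3 ID@6 stall=0 (-) EX@7 MEM@8 WB@9
I3 mul r3 <- r1,r5: IF@6 ID@7 stall=2 (RAW on I2.r1 (WB@9)) EX@10 MEM@11 WB@12
I4 sub r1 <- r3,r2: IF@7 ID@10 stall=2 (RAW on I3.r3 (WB@12)) EX@13 MEM@14 WB@15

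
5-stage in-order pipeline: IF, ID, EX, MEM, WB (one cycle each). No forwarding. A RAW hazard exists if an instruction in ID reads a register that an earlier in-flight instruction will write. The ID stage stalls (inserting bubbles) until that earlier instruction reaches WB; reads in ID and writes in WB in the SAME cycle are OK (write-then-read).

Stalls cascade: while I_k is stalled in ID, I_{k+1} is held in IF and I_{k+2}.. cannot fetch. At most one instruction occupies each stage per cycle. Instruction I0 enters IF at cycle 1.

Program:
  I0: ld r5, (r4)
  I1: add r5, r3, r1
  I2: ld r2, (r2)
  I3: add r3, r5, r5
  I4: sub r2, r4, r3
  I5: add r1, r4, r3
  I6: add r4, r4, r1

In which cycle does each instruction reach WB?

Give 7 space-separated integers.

Answer: 5 6 7 9 12 13 16

Derivation:
I0 ld r5 <- r4: IF@1 ID@2 stall=0 (-) EX@3 MEM@4 WB@5
I1 add r5 <- r3,r1: IF@2 ID@3 stall=0 (-) EX@4 MEM@5 WB@6
I2 ld r2 <- r2: IF@3 ID@4 stall=0 (-) EX@5 MEM@6 WB@7
I3 add r3 <- r5,r5: IF@4 ID@5 stall=1 (RAW on I1.r5 (WB@6)) EX@7 MEM@8 WB@9
I4 sub r2 <- r4,r3: IF@5 ID@7 stall=2 (RAW on I3.r3 (WB@9)) EX@10 MEM@11 WB@12
I5 add r1 <- r4,r3: IF@7 ID@10 stall=0 (-) EX@11 MEM@12 WB@13
I6 add r4 <- r4,r1: IF@10 ID@11 stall=2 (RAW on I5.r1 (WB@13)) EX@14 MEM@15 WB@16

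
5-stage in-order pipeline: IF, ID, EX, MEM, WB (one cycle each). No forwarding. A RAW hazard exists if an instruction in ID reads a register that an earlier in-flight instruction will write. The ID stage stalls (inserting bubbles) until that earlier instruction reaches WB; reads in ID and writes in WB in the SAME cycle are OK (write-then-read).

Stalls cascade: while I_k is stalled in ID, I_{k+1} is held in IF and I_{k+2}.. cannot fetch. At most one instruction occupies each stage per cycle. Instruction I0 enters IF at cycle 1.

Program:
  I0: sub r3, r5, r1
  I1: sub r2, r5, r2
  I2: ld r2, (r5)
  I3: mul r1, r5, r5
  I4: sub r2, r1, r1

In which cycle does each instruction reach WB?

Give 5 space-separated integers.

Answer: 5 6 7 8 11

Derivation:
I0 sub r3 <- r5,r1: IF@1 ID@2 stall=0 (-) EX@3 MEM@4 WB@5
I1 sub r2 <- r5,r2: IF@2 ID@3 stall=0 (-) EX@4 MEM@5 WB@6
I2 ld r2 <- r5: IF@3 ID@4 stall=0 (-) EX@5 MEM@6 WB@7
I3 mul r1 <- r5,r5: IF@4 ID@5 stall=0 (-) EX@6 MEM@7 WB@8
I4 sub r2 <- r1,r1: IF@5 ID@6 stall=2 (RAW on I3.r1 (WB@8)) EX@9 MEM@10 WB@11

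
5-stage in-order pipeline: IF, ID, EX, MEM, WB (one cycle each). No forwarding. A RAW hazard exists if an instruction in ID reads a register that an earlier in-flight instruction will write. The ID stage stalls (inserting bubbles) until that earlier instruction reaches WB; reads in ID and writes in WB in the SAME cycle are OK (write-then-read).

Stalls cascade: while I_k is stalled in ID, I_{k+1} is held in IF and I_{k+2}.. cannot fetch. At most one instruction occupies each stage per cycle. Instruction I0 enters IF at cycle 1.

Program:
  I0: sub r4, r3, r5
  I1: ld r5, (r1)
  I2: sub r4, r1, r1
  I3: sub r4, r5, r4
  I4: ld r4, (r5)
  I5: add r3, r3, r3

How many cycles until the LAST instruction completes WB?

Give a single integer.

I0 sub r4 <- r3,r5: IF@1 ID@2 stall=0 (-) EX@3 MEM@4 WB@5
I1 ld r5 <- r1: IF@2 ID@3 stall=0 (-) EX@4 MEM@5 WB@6
I2 sub r4 <- r1,r1: IF@3 ID@4 stall=0 (-) EX@5 MEM@6 WB@7
I3 sub r4 <- r5,r4: IF@4 ID@5 stall=2 (RAW on I2.r4 (WB@7)) EX@8 MEM@9 WB@10
I4 ld r4 <- r5: IF@5 ID@8 stall=0 (-) EX@9 MEM@10 WB@11
I5 add r3 <- r3,r3: IF@8 ID@9 stall=0 (-) EX@10 MEM@11 WB@12

Answer: 12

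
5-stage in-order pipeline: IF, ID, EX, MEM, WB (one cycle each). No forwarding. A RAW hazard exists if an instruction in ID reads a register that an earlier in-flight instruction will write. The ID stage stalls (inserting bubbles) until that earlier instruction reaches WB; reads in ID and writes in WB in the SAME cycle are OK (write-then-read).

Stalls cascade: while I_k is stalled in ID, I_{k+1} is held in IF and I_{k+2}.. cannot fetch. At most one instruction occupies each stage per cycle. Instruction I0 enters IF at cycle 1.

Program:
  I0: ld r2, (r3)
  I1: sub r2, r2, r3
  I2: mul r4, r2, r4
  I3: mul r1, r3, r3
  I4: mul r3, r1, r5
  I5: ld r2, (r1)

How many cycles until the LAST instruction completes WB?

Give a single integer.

Answer: 16

Derivation:
I0 ld r2 <- r3: IF@1 ID@2 stall=0 (-) EX@3 MEM@4 WB@5
I1 sub r2 <- r2,r3: IF@2 ID@3 stall=2 (RAW on I0.r2 (WB@5)) EX@6 MEM@7 WB@8
I2 mul r4 <- r2,r4: IF@3 ID@6 stall=2 (RAW on I1.r2 (WB@8)) EX@9 MEM@10 WB@11
I3 mul r1 <- r3,r3: IF@6 ID@9 stall=0 (-) EX@10 MEM@11 WB@12
I4 mul r3 <- r1,r5: IF@9 ID@10 stall=2 (RAW on I3.r1 (WB@12)) EX@13 MEM@14 WB@15
I5 ld r2 <- r1: IF@10 ID@13 stall=0 (-) EX@14 MEM@15 WB@16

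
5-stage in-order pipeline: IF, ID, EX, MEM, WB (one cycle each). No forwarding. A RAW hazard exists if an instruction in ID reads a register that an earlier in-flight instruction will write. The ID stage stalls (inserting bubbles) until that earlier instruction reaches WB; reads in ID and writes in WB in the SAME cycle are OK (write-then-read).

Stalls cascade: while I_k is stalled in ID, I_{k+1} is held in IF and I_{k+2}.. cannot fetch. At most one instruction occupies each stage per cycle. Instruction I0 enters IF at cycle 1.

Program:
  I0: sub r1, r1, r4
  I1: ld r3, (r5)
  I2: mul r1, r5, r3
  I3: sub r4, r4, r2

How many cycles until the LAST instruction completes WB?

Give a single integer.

I0 sub r1 <- r1,r4: IF@1 ID@2 stall=0 (-) EX@3 MEM@4 WB@5
I1 ld r3 <- r5: IF@2 ID@3 stall=0 (-) EX@4 MEM@5 WB@6
I2 mul r1 <- r5,r3: IF@3 ID@4 stall=2 (RAW on I1.r3 (WB@6)) EX@7 MEM@8 WB@9
I3 sub r4 <- r4,r2: IF@4 ID@7 stall=0 (-) EX@8 MEM@9 WB@10

Answer: 10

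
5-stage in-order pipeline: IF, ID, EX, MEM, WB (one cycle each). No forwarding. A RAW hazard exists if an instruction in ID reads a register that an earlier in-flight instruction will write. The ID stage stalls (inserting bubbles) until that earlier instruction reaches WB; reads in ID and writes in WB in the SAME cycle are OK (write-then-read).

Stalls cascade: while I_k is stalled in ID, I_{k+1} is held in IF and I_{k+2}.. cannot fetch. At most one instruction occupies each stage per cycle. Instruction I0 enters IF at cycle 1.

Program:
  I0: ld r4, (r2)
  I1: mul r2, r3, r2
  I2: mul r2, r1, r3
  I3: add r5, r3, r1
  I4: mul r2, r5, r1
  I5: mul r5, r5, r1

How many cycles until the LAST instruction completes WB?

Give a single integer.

Answer: 12

Derivation:
I0 ld r4 <- r2: IF@1 ID@2 stall=0 (-) EX@3 MEM@4 WB@5
I1 mul r2 <- r3,r2: IF@2 ID@3 stall=0 (-) EX@4 MEM@5 WB@6
I2 mul r2 <- r1,r3: IF@3 ID@4 stall=0 (-) EX@5 MEM@6 WB@7
I3 add r5 <- r3,r1: IF@4 ID@5 stall=0 (-) EX@6 MEM@7 WB@8
I4 mul r2 <- r5,r1: IF@5 ID@6 stall=2 (RAW on I3.r5 (WB@8)) EX@9 MEM@10 WB@11
I5 mul r5 <- r5,r1: IF@6 ID@9 stall=0 (-) EX@10 MEM@11 WB@12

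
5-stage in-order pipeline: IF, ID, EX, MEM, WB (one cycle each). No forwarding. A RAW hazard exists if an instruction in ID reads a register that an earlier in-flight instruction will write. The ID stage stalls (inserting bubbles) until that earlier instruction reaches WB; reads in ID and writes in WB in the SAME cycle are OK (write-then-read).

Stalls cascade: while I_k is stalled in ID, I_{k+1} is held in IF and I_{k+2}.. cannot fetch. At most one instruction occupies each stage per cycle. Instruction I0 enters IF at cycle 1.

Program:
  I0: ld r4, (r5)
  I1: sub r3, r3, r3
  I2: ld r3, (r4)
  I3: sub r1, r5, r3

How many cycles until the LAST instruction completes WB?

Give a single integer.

Answer: 11

Derivation:
I0 ld r4 <- r5: IF@1 ID@2 stall=0 (-) EX@3 MEM@4 WB@5
I1 sub r3 <- r3,r3: IF@2 ID@3 stall=0 (-) EX@4 MEM@5 WB@6
I2 ld r3 <- r4: IF@3 ID@4 stall=1 (RAW on I0.r4 (WB@5)) EX@6 MEM@7 WB@8
I3 sub r1 <- r5,r3: IF@4 ID@6 stall=2 (RAW on I2.r3 (WB@8)) EX@9 MEM@10 WB@11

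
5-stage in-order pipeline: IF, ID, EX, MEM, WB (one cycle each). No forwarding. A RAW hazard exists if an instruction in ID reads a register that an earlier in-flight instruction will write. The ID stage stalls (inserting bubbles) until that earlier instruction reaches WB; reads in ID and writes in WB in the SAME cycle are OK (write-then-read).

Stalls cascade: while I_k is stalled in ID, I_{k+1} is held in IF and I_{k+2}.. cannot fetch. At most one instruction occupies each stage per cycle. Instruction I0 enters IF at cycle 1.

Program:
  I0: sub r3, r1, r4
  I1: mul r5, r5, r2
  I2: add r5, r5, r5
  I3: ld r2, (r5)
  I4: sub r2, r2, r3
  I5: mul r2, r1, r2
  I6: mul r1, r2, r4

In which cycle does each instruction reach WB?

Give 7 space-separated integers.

Answer: 5 6 9 12 15 18 21

Derivation:
I0 sub r3 <- r1,r4: IF@1 ID@2 stall=0 (-) EX@3 MEM@4 WB@5
I1 mul r5 <- r5,r2: IF@2 ID@3 stall=0 (-) EX@4 MEM@5 WB@6
I2 add r5 <- r5,r5: IF@3 ID@4 stall=2 (RAW on I1.r5 (WB@6)) EX@7 MEM@8 WB@9
I3 ld r2 <- r5: IF@4 ID@7 stall=2 (RAW on I2.r5 (WB@9)) EX@10 MEM@11 WB@12
I4 sub r2 <- r2,r3: IF@7 ID@10 stall=2 (RAW on I3.r2 (WB@12)) EX@13 MEM@14 WB@15
I5 mul r2 <- r1,r2: IF@10 ID@13 stall=2 (RAW on I4.r2 (WB@15)) EX@16 MEM@17 WB@18
I6 mul r1 <- r2,r4: IF@13 ID@16 stall=2 (RAW on I5.r2 (WB@18)) EX@19 MEM@20 WB@21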